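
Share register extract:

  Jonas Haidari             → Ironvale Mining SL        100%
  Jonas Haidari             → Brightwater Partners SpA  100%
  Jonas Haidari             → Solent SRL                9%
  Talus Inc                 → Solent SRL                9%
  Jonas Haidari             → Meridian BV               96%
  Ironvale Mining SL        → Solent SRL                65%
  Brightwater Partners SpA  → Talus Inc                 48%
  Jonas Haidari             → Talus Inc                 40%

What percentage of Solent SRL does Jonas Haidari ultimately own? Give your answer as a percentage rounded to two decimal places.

Jonas reaches Solent along 4 paths.
Via Ironvale: 100% × 65% = 65%.
Direct stake: 9% = 9%.
Via Talus: 40% × 9% = 3.6%.
Via Brightwater → Talus: 100% × 48% × 9% = 4.32%.
Total: 65% + 9% + 3.6% + 4.32% = 81.92%.

81.92%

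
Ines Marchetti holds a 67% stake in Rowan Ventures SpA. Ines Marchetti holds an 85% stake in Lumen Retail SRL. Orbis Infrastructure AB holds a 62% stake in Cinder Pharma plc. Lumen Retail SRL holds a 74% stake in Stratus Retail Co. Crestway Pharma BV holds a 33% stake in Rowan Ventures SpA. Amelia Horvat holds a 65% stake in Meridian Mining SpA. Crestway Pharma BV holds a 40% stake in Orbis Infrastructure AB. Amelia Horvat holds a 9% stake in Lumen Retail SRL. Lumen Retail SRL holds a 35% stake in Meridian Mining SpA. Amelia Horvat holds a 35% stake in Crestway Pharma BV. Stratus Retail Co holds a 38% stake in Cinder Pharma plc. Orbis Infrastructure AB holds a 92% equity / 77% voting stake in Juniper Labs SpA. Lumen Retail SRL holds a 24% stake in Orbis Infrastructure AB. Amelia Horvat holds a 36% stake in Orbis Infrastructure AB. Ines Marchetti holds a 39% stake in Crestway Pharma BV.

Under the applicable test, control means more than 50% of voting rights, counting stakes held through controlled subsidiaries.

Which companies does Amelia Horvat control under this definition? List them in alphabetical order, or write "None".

Meridian Mining SpA

Amelia holds 65% of Meridian, so Amelia controls Meridian.
No other company's threshold is met.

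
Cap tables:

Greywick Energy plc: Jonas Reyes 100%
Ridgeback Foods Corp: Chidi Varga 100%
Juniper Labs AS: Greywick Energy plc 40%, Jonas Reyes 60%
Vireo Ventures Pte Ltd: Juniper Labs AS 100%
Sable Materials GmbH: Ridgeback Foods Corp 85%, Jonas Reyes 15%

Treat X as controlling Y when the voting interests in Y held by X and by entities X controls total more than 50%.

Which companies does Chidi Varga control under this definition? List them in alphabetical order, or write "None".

Ridgeback Foods Corp, Sable Materials GmbH

Chidi holds 100% of Ridgeback, so Chidi controls Ridgeback.
Ridgeback holds 85% of Sable, so Chidi controls Sable.
No other company's threshold is met.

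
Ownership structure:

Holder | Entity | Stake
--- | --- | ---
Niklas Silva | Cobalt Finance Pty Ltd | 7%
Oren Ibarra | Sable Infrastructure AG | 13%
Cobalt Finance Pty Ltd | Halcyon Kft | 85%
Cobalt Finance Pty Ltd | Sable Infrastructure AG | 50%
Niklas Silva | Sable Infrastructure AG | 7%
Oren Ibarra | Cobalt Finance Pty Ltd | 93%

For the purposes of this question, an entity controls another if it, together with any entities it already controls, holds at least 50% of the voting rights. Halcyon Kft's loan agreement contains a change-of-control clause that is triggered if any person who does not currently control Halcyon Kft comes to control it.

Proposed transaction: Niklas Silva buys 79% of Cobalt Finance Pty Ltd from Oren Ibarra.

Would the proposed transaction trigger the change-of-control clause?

Yes

The purchase adds only to Niklas's holdings (Oren's stake shrinks), so Niklas is the only person who could newly come to control Halcyon.
Niklas's largest direct stake is 7% in Cobalt, which does not meet the threshold, so Niklas controls no company.
Neither Niklas nor any entity Niklas controls holds any voting interest in Halcyon.
So before the transaction, Niklas does not control Halcyon.
After the purchase, Niklas's direct stake in Cobalt rises to 7% + 79% = 86%, and Oren's stake falls to 14%.
Niklas holds 86% of Cobalt, so Niklas controls Cobalt.
Cobalt holds 85% of Halcyon, so Niklas controls Halcyon.
Niklas did not control Halcyon before and does after, so the clause is triggered.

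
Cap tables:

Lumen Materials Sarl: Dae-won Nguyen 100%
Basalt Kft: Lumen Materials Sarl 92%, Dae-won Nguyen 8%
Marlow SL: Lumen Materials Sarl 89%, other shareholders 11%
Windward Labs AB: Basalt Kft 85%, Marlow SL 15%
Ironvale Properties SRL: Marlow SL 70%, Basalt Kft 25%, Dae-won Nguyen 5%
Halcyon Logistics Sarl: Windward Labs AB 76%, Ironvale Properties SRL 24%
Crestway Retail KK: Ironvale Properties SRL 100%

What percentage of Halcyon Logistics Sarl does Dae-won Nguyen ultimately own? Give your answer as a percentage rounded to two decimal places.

96.90%

Dae-won reaches Halcyon along 7 paths.
Via Lumen → Basalt → Windward: 100% × 92% × 85% × 76% = 59.432%.
Via Basalt → Windward: 8% × 85% × 76% = 5.168%.
Via Lumen → Marlow → Windward: 100% × 89% × 15% × 76% = 10.146%.
Via Lumen → Marlow → Ironvale: 100% × 89% × 70% × 24% = 14.952%.
Via Lumen → Basalt → Ironvale: 100% × 92% × 25% × 24% = 5.52%.
Via Basalt → Ironvale: 8% × 25% × 24% = 0.48%.
Via Ironvale: 5% × 24% = 1.2%.
Total: 59.432% + 5.168% + 10.146% + 14.952% + 5.52% + 0.48% + 1.2% = 96.898%.
Rounded: 96.90%.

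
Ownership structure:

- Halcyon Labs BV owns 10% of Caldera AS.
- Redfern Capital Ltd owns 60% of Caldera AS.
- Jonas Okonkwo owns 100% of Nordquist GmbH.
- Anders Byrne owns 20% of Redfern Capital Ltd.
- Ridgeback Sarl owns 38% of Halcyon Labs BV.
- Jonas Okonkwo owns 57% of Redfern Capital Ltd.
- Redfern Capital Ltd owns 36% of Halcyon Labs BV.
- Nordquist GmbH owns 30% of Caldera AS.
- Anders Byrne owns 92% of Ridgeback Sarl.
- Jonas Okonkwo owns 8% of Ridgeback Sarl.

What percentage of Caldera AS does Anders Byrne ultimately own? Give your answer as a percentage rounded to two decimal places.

16.22%

Anders reaches Caldera along 3 paths.
Via Redfern → Halcyon: 20% × 36% × 10% = 0.72%.
Via Ridgeback → Halcyon: 92% × 38% × 10% = 3.496%.
Via Redfern: 20% × 60% = 12%.
Total: 0.72% + 3.496% + 12% = 16.216%.
Rounded: 16.22%.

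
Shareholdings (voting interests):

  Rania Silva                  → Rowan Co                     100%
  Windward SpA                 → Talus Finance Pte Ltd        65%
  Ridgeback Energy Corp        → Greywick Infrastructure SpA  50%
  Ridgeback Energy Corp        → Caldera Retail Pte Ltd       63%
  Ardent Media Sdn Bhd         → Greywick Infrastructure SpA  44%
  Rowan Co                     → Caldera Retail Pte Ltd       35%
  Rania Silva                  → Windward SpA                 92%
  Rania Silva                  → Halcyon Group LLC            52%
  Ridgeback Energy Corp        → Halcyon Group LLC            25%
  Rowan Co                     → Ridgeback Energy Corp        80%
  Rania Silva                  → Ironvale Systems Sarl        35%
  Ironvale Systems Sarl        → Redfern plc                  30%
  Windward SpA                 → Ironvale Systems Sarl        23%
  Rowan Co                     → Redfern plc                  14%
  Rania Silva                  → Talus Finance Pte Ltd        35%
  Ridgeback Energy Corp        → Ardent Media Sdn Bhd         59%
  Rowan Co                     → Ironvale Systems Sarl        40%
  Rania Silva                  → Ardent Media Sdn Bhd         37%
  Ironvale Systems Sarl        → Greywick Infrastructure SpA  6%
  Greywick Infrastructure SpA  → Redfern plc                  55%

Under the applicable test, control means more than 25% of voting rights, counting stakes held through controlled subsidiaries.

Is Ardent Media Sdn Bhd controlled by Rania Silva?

Rania holds 100% of Rowan, so Rania controls Rowan.
Rowan holds 80% of Ridgeback, so Rania controls Ridgeback.
Ridgeback and Rania together hold 59% + 37% = 96% of Ardent, so Rania controls Ardent.

Yes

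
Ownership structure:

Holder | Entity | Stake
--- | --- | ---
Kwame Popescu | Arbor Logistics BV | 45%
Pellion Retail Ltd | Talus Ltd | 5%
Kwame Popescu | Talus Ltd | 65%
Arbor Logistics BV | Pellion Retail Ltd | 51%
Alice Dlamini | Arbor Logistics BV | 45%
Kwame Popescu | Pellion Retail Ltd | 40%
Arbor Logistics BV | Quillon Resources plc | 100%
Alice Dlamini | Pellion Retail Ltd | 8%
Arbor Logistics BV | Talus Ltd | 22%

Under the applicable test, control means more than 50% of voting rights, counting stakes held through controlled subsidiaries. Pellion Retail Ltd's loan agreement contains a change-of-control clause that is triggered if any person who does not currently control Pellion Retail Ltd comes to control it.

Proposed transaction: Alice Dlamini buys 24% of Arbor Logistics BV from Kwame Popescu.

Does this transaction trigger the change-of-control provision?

Yes

The purchase adds only to Alice's holdings (Kwame's stake shrinks), so Alice is the only person who could newly come to control Pellion.
Alice's largest direct stake is 45% in Arbor, which does not meet the threshold, so Alice controls no company.
In Pellion, Alice's side holds only 8%, not > 50%.
So before the transaction, Alice does not control Pellion.
After the purchase, Alice's direct stake in Arbor rises to 45% + 24% = 69%, and Kwame's stake falls to 21%.
Alice holds 69% of Arbor, so Alice controls Arbor.
Alice and Arbor together hold 8% + 51% = 59% of Pellion, so Alice controls Pellion.
Alice did not control Pellion before and does after, so the clause is triggered.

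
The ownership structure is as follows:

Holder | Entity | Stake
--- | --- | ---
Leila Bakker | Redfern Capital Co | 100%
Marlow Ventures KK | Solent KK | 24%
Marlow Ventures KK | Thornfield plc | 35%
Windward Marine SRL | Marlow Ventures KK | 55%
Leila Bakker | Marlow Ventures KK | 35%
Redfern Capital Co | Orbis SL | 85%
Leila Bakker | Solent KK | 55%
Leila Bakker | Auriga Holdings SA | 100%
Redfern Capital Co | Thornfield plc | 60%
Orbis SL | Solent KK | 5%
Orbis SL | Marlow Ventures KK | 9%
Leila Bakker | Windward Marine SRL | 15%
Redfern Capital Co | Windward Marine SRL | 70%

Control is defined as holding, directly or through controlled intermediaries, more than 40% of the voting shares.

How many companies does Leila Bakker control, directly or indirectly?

7

Leila holds 100% of Redfern, so Leila controls Redfern.
Redfern and Leila together hold 70% + 15% = 85% of Windward, so Leila controls Windward.
Redfern holds 85% of Orbis, so Leila controls Orbis.
Orbis and Windward and Leila together hold 9% + 55% + 35% = 99% of Marlow, so Leila controls Marlow.
Marlow and Redfern together hold 35% + 60% = 95% of Thornfield, so Leila controls Thornfield.
Leila holds 100% of Auriga, so Leila controls Auriga.
Orbis and Leila and Marlow together hold 5% + 55% + 24% = 84% of Solent, so Leila controls Solent.
Leila controls 7 companies.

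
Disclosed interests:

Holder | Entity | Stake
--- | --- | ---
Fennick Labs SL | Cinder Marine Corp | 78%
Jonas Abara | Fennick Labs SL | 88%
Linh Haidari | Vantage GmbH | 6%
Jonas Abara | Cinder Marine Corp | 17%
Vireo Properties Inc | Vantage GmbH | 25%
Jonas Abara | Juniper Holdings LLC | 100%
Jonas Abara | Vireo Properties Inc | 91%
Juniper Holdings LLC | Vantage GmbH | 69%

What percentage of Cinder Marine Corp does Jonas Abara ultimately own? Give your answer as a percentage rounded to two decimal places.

Jonas reaches Cinder along 2 paths.
Direct stake: 17% = 17%.
Via Fennick: 88% × 78% = 68.64%.
Total: 17% + 68.64% = 85.64%.

85.64%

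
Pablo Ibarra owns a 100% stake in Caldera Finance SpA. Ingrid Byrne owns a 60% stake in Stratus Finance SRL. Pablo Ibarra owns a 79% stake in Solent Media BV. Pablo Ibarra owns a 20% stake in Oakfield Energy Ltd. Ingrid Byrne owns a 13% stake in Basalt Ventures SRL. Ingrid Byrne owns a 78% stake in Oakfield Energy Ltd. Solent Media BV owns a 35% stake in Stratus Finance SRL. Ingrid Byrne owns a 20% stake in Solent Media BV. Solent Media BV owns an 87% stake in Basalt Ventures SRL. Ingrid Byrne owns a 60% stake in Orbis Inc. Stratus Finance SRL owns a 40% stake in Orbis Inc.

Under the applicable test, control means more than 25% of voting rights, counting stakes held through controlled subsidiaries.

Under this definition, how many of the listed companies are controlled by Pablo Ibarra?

5

Pablo holds 79% of Solent, so Pablo controls Solent.
Solent holds 35% of Stratus, so Pablo controls Stratus.
Stratus holds 40% of Orbis, so Pablo controls Orbis.
Pablo holds 100% of Caldera, so Pablo controls Caldera.
Solent holds 87% of Basalt, so Pablo controls Basalt.
No other company's threshold is met.
Pablo controls 5 companies.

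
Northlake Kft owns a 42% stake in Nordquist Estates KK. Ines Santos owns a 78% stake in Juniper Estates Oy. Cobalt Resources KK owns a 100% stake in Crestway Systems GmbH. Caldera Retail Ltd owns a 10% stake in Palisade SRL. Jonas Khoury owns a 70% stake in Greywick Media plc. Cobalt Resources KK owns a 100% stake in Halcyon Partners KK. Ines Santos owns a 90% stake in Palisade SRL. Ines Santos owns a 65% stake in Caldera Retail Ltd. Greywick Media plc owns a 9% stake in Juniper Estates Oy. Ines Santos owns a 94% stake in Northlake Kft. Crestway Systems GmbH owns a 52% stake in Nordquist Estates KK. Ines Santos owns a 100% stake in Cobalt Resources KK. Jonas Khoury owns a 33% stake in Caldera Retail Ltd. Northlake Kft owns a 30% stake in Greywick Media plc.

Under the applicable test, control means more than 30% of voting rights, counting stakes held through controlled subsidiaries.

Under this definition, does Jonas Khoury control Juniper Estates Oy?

No

Jonas holds 33% of Caldera, so Jonas controls Caldera.
Jonas holds 70% of Greywick, so Jonas controls Greywick.
In Juniper, Jonas's side holds only 9%, not > 30%.
So Jonas does not control Juniper.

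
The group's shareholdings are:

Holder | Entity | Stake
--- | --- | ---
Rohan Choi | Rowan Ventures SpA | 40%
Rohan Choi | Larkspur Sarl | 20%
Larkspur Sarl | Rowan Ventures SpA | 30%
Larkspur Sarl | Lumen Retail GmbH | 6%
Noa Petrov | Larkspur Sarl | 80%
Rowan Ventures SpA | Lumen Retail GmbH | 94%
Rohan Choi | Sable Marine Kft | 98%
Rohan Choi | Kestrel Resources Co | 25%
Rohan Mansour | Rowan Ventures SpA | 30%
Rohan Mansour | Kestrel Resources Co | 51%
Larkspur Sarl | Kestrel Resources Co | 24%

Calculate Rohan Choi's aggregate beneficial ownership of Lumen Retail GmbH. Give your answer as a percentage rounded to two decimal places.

44.44%

Rohan Choi reaches Lumen along 3 paths.
Via Larkspur: 20% × 6% = 1.2%.
Via Rowan: 40% × 94% = 37.6%.
Via Larkspur → Rowan: 20% × 30% × 94% = 5.64%.
Total: 1.2% + 37.6% + 5.64% = 44.44%.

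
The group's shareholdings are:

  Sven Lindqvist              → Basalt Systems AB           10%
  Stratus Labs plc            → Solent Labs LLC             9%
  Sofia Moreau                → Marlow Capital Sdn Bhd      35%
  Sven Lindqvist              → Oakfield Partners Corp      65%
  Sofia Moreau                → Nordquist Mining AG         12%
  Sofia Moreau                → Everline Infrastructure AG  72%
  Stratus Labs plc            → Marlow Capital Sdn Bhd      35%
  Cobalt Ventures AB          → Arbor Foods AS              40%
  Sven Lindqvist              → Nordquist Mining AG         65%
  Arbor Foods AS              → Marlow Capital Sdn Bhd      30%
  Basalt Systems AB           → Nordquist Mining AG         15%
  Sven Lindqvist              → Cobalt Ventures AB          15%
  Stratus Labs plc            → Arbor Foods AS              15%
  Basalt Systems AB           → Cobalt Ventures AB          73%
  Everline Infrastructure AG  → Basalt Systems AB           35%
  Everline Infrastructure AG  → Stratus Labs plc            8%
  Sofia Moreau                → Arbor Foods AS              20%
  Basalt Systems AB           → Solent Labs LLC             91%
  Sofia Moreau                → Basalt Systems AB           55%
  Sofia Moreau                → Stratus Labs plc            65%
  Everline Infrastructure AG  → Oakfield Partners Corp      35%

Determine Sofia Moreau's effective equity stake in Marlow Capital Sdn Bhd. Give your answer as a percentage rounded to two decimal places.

75.98%

Sofia reaches Marlow along 8 paths.
Direct stake: 35% = 35%.
Via Stratus: 65% × 35% = 22.75%.
Via Everline → Stratus: 72% × 8% × 35% = 2.016%.
Via Stratus → Arbor: 65% × 15% × 30% = 2.925%.
Via Everline → Stratus → Arbor: 72% × 8% × 15% × 30% = 0.2592%.
Via Everline → Basalt → Cobalt → Arbor: 72% × 35% × 73% × 40% × 30% = 2.20752%.
Via Basalt → Cobalt → Arbor: 55% × 73% × 40% × 30% = 4.818%.
Via Arbor: 20% × 30% = 6%.
Total: 35% + 22.75% + 2.016% + 2.925% + 0.2592% + 2.20752% + 4.818% + 6% = 75.97572%.
Rounded: 75.98%.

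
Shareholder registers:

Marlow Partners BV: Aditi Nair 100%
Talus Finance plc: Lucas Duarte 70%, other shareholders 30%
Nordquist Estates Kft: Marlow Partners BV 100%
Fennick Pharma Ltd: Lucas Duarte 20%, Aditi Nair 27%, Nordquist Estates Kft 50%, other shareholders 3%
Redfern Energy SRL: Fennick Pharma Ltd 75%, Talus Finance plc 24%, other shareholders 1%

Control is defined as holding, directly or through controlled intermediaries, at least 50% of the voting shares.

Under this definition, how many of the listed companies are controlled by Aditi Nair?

4

Aditi holds 100% of Marlow, so Aditi controls Marlow.
Marlow holds 100% of Nordquist, so Aditi controls Nordquist.
Aditi and Nordquist together hold 27% + 50% = 77% of Fennick, so Aditi controls Fennick.
Fennick holds 75% of Redfern, so Aditi controls Redfern.
No other company's threshold is met.
Aditi controls 4 companies.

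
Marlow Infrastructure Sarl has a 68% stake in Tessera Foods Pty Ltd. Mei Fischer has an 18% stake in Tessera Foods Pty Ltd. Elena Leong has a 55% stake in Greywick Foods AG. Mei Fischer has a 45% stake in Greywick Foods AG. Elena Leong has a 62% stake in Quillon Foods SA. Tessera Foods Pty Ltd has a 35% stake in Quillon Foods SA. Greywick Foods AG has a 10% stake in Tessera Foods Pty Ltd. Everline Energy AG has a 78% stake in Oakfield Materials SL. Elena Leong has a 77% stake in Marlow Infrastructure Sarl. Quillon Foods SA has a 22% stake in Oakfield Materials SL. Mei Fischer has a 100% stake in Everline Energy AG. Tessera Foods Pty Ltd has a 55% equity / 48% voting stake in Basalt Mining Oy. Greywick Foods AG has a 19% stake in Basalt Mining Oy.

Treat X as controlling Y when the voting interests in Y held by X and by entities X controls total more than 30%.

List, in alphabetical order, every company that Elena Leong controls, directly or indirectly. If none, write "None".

Elena holds 55% of Greywick, so Elena controls Greywick.
Elena holds 77% of Marlow, so Elena controls Marlow.
Marlow and Greywick together hold 68% + 10% = 78% of Tessera, so Elena controls Tessera.
Elena and Tessera together hold 62% + 35% = 97% of Quillon, so Elena controls Quillon.
Greywick and Tessera together hold 19% + 48% = 67% of Basalt, so Elena controls Basalt.
No other company's threshold is met.

Basalt Mining Oy, Greywick Foods AG, Marlow Infrastructure Sarl, Quillon Foods SA, Tessera Foods Pty Ltd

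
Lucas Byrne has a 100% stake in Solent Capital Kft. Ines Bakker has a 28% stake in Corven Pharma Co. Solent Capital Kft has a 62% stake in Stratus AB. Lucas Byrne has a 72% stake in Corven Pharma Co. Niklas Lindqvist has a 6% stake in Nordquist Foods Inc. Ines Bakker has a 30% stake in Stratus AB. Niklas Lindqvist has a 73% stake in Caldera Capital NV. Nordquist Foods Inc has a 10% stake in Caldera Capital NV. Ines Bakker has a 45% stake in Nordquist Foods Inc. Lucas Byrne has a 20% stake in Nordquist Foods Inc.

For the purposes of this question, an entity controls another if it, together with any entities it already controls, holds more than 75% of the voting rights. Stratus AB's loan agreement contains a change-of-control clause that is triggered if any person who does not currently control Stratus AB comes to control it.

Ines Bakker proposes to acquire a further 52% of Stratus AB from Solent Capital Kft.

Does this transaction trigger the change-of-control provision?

The purchase adds only to Ines's holdings (Solent's stake shrinks), so Ines is the only person who could newly come to control Stratus.
Ines's largest direct stake is 45% in Nordquist, which does not meet the threshold, so Ines controls no company.
In Stratus, Ines's side holds only 30%, not > 75%.
So before the transaction, Ines does not control Stratus.
After the purchase, Ines's direct stake in Stratus rises to 30% + 52% = 82%, and Solent's stake falls to 10%.
Ines holds 82% of Stratus, so Ines controls Stratus.
Ines did not control Stratus before and does after, so the clause is triggered.

Yes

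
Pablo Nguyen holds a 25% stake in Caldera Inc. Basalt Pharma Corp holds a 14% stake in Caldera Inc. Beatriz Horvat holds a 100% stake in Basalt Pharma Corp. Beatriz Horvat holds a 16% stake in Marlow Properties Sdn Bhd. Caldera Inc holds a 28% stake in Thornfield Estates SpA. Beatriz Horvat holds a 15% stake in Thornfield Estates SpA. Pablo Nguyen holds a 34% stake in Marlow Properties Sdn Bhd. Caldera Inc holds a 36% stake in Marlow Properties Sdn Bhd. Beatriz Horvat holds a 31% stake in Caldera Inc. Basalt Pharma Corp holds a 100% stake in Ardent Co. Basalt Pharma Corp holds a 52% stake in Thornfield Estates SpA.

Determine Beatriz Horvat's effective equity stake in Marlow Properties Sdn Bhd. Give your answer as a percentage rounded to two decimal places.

32.20%

Beatriz reaches Marlow along 3 paths.
Direct stake: 16% = 16%.
Via Basalt → Caldera: 100% × 14% × 36% = 5.04%.
Via Caldera: 31% × 36% = 11.16%.
Total: 16% + 5.04% + 11.16% = 32.2%.
Rounded: 32.20%.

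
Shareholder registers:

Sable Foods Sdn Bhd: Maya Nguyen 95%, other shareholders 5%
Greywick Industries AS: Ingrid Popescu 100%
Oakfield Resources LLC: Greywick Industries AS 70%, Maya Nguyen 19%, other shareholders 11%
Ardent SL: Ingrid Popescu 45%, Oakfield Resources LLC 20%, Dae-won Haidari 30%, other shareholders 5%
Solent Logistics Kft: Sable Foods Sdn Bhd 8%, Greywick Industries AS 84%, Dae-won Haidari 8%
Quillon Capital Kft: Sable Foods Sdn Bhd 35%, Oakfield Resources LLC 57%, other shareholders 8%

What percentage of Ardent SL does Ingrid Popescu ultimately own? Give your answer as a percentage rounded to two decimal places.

59.00%

Ingrid reaches Ardent along 2 paths.
Direct stake: 45% = 45%.
Via Greywick → Oakfield: 100% × 70% × 20% = 14%.
Total: 45% + 14% = 59%.
Rounded: 59.00%.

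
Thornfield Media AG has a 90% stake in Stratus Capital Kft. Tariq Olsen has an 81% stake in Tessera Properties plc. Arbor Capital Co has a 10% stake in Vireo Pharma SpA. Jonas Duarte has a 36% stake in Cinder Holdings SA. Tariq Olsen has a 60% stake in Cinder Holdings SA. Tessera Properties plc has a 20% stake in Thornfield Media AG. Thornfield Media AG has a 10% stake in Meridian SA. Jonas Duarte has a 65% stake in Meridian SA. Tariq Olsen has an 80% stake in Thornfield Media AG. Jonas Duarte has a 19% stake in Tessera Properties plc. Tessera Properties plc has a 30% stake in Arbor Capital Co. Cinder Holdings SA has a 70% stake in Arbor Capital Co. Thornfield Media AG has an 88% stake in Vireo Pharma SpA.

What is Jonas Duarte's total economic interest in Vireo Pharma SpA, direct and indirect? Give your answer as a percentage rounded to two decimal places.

6.43%

Jonas reaches Vireo along 3 paths.
Via Cinder → Arbor: 36% × 70% × 10% = 2.52%.
Via Tessera → Arbor: 19% × 30% × 10% = 0.57%.
Via Tessera → Thornfield: 19% × 20% × 88% = 3.344%.
Total: 2.52% + 0.57% + 3.344% = 6.434%.
Rounded: 6.43%.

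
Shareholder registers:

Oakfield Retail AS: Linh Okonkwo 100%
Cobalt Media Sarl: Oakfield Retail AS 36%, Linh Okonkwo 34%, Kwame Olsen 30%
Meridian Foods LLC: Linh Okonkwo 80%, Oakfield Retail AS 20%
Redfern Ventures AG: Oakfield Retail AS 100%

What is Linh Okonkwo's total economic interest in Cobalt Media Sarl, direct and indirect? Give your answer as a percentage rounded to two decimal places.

Linh reaches Cobalt along 2 paths.
Via Oakfield: 100% × 36% = 36%.
Direct stake: 34% = 34%.
Total: 36% + 34% = 70%.
Rounded: 70.00%.

70.00%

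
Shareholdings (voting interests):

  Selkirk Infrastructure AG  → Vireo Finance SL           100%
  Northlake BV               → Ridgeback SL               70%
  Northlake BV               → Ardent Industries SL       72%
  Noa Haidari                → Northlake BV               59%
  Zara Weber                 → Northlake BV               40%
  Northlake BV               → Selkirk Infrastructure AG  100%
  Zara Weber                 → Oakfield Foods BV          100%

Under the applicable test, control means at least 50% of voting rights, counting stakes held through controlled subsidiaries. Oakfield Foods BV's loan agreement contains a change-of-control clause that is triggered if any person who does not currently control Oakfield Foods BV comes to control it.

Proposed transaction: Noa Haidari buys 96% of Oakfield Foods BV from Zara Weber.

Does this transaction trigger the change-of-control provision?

The purchase adds only to Noa's holdings (Zara's stake shrinks), so Noa is the only person who could newly come to control Oakfield.
Noa holds 59% of Northlake, so Noa controls Northlake.
Northlake holds 100% of Selkirk, so Noa controls Selkirk.
Northlake holds 70% of Ridgeback, so Noa controls Ridgeback.
Selkirk holds 100% of Vireo, so Noa controls Vireo.
Northlake holds 72% of Ardent, so Noa controls Ardent.
Neither Noa nor any entity Noa controls holds any voting interest in Oakfield.
So before the transaction, Noa does not control Oakfield.
After the purchase, Noa holds 96% of Oakfield directly, and Zara's stake falls to 4%.
Noa holds 96% of Oakfield, so Noa controls Oakfield.
Noa did not control Oakfield before and does after, so the clause is triggered.

Yes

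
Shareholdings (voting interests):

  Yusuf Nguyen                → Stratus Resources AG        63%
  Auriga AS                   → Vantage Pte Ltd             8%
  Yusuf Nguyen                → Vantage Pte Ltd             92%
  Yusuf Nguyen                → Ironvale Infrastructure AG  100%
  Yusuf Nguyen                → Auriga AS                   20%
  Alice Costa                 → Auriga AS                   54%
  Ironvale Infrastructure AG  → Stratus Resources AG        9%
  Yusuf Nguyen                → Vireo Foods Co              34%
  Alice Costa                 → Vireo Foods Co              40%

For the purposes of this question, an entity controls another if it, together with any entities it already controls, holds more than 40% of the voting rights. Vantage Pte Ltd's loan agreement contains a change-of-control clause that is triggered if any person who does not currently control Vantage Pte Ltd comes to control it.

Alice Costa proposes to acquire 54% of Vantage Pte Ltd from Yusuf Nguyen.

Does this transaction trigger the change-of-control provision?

Yes

The purchase adds only to Alice's holdings (Yusuf's stake shrinks), so Alice is the only person who could newly come to control Vantage.
Alice holds 54% of Auriga, so Alice controls Auriga.
In Vantage, Alice's side holds only 8%, not > 40%.
So before the transaction, Alice does not control Vantage.
After the purchase, Alice holds 54% of Vantage directly, and Yusuf's stake falls to 38%.
Auriga and Alice together hold 8% + 54% = 62% of Vantage, so Alice controls Vantage.
Alice did not control Vantage before and does after, so the clause is triggered.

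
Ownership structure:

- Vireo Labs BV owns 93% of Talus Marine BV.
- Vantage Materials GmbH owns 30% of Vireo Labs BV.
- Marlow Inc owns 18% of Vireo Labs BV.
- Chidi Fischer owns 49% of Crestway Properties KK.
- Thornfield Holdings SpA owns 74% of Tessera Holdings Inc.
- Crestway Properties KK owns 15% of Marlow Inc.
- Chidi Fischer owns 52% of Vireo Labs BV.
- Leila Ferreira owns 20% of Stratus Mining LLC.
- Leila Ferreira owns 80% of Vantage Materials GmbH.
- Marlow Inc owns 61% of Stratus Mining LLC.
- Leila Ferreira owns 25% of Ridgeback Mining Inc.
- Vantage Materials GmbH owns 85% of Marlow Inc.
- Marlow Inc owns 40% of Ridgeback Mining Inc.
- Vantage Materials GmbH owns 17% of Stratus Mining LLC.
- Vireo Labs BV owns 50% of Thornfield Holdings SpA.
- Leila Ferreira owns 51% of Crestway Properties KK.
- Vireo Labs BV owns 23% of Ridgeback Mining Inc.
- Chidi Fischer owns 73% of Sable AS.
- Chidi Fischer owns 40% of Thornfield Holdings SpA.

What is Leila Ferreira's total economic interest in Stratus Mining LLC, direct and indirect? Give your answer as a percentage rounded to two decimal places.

79.75%

Leila reaches Stratus along 4 paths.
Via Crestway → Marlow: 51% × 15% × 61% = 4.6665%.
Via Vantage → Marlow: 80% × 85% × 61% = 41.48%.
Direct stake: 20% = 20%.
Via Vantage: 80% × 17% = 13.6%.
Total: 4.6665% + 41.48% + 20% + 13.6% = 79.7465%.
Rounded: 79.75%.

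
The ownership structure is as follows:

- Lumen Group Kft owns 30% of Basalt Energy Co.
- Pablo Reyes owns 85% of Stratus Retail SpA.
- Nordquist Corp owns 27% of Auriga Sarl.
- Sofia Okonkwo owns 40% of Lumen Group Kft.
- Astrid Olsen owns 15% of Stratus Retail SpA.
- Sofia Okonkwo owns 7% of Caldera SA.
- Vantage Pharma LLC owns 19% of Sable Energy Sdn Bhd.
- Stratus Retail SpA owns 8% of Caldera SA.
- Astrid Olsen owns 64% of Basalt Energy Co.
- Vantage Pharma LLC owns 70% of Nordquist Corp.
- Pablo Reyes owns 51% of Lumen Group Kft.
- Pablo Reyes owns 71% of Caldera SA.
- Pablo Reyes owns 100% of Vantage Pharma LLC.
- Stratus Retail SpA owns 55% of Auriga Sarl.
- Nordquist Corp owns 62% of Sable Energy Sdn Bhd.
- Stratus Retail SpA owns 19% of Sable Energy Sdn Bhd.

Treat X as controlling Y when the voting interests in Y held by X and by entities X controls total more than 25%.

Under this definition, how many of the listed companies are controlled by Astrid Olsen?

1

Astrid holds 64% of Basalt, so Astrid controls Basalt.
No other company's threshold is met.
Astrid controls 1 company.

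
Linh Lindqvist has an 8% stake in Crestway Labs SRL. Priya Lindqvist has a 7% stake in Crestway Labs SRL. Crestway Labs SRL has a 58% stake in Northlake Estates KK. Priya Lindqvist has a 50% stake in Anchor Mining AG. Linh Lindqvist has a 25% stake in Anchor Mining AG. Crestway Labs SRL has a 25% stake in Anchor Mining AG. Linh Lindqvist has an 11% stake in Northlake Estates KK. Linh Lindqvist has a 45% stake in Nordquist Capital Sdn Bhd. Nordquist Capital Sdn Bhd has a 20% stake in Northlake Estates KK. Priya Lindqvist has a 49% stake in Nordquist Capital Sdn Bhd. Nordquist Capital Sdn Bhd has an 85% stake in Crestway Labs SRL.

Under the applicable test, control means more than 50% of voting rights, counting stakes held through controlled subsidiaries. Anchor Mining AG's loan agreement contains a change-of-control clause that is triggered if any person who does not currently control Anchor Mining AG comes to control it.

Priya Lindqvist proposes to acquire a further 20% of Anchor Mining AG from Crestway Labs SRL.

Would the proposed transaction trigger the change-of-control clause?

Yes

The purchase adds only to Priya's holdings (Crestway's stake shrinks), so Priya is the only person who could newly come to control Anchor.
Priya's largest direct stake is 50% in Anchor, which does not meet the threshold, so Priya controls no company.
In Anchor, Priya's side holds only 50%, not > 50%.
So before the transaction, Priya does not control Anchor.
After the purchase, Priya's direct stake in Anchor rises to 50% + 20% = 70%, and Crestway's stake falls to 5%.
Priya holds 70% of Anchor, so Priya controls Anchor.
Priya did not control Anchor before and does after, so the clause is triggered.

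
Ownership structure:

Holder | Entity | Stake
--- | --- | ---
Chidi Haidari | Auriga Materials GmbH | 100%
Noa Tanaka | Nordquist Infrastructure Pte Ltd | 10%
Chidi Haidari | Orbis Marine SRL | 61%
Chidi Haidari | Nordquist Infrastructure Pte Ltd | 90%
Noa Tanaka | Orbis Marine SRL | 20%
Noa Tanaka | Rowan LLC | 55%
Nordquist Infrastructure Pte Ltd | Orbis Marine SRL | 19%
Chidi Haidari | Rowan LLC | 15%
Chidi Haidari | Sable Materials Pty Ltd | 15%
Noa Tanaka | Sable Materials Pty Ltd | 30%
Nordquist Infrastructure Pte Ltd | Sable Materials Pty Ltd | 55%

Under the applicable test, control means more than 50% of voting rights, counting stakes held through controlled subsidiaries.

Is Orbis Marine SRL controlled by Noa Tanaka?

No

Noa holds 55% of Rowan, so Noa controls Rowan.
In Orbis, Noa's side holds only 20%, not > 50%.
So Noa does not control Orbis.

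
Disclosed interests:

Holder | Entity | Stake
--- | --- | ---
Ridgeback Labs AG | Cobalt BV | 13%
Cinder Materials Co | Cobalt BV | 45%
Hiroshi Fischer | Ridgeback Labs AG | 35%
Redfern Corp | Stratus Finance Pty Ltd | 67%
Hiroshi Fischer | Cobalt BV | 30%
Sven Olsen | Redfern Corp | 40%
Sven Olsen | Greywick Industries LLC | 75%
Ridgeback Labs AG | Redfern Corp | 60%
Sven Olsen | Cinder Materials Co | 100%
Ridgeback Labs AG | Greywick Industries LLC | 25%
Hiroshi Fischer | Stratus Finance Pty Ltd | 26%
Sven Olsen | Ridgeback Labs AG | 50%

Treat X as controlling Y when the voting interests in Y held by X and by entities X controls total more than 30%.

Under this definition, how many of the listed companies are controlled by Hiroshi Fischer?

4

Hiroshi holds 35% of Ridgeback, so Hiroshi controls Ridgeback.
Ridgeback holds 60% of Redfern, so Hiroshi controls Redfern.
Redfern and Hiroshi together hold 67% + 26% = 93% of Stratus, so Hiroshi controls Stratus.
Hiroshi and Ridgeback together hold 30% + 13% = 43% of Cobalt, so Hiroshi controls Cobalt.
No other company's threshold is met.
Hiroshi controls 4 companies.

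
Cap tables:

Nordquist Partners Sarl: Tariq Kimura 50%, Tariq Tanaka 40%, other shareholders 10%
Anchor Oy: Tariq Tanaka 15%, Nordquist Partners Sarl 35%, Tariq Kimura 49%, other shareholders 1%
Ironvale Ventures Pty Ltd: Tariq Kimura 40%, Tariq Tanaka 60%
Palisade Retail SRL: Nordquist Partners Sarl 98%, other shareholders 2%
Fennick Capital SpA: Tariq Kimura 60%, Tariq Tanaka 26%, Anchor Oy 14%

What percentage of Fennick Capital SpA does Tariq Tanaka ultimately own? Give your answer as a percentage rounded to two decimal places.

Tariq Tanaka reaches Fennick along 3 paths.
Direct stake: 26% = 26%.
Via Anchor: 15% × 14% = 2.1%.
Via Nordquist → Anchor: 40% × 35% × 14% = 1.96%.
Total: 26% + 2.1% + 1.96% = 30.06%.

30.06%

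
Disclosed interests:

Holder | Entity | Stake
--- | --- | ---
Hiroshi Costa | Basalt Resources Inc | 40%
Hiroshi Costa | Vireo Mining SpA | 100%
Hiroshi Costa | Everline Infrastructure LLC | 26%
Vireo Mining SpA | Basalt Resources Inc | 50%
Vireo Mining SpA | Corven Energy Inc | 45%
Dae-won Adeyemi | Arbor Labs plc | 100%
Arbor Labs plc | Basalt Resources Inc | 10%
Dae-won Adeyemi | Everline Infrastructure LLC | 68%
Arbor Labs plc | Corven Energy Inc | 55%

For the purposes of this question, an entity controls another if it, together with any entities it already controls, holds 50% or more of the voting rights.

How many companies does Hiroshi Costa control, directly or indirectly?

Hiroshi holds 100% of Vireo, so Hiroshi controls Vireo.
Hiroshi and Vireo together hold 40% + 50% = 90% of Basalt, so Hiroshi controls Basalt.
No other company's threshold is met.
Hiroshi controls 2 companies.

2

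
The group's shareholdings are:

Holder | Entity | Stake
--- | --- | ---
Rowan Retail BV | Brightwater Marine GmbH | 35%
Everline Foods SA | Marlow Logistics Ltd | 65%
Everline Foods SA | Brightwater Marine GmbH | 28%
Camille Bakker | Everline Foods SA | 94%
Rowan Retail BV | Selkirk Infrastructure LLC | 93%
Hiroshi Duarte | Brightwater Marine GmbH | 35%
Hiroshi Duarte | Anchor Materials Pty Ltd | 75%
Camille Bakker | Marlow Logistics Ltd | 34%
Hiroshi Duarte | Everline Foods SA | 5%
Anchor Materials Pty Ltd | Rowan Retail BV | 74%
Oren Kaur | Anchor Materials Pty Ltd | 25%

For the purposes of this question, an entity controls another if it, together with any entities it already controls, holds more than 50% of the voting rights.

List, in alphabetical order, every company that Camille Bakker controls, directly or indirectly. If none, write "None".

Camille holds 94% of Everline, so Camille controls Everline.
Camille and Everline together hold 34% + 65% = 99% of Marlow, so Camille controls Marlow.
No other company's threshold is met.

Everline Foods SA, Marlow Logistics Ltd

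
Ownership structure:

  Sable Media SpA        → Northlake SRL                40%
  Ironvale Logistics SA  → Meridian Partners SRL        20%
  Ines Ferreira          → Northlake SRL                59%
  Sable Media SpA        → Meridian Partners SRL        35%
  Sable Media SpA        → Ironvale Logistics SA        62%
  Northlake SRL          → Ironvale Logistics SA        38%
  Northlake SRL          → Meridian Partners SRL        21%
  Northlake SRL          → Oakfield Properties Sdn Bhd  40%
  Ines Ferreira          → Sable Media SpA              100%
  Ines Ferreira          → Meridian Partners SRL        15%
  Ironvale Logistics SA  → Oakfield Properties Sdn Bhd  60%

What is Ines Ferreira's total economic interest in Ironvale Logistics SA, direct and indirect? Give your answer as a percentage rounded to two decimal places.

99.62%

Ines reaches Ironvale along 3 paths.
Via Sable: 100% × 62% = 62%.
Via Sable → Northlake: 100% × 40% × 38% = 15.2%.
Via Northlake: 59% × 38% = 22.42%.
Total: 62% + 15.2% + 22.42% = 99.62%.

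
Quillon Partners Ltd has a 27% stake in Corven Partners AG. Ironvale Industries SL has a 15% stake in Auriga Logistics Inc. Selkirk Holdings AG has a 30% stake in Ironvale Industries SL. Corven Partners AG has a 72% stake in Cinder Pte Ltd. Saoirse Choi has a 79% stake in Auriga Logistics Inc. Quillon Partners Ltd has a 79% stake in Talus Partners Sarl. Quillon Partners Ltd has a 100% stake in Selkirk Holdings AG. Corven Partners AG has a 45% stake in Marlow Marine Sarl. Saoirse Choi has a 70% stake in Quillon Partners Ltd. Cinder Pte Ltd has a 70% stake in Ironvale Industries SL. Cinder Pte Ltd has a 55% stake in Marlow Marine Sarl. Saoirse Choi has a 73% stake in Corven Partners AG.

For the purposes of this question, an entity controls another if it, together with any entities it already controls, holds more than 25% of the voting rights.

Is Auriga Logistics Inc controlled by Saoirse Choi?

Yes

Saoirse holds 70% of Quillon, so Saoirse controls Quillon.
Saoirse and Quillon together hold 73% + 27% = 100% of Corven, so Saoirse controls Corven.
Corven holds 72% of Cinder, so Saoirse controls Cinder.
Quillon holds 100% of Selkirk, so Saoirse controls Selkirk.
Cinder and Selkirk together hold 70% + 30% = 100% of Ironvale, so Saoirse controls Ironvale.
Ironvale and Saoirse together hold 15% + 79% = 94% of Auriga, so Saoirse controls Auriga.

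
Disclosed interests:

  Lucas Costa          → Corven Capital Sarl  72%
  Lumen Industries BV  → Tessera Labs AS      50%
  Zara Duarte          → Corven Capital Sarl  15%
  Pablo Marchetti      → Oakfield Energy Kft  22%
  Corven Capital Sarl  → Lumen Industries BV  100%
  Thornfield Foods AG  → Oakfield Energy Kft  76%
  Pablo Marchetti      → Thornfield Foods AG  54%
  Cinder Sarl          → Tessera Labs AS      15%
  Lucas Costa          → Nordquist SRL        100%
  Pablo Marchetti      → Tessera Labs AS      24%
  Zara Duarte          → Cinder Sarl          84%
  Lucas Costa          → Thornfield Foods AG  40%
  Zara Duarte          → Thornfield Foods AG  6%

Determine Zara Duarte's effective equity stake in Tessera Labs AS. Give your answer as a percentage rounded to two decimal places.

Zara reaches Tessera along 2 paths.
Via Corven → Lumen: 15% × 100% × 50% = 7.5%.
Via Cinder: 84% × 15% = 12.6%.
Total: 7.5% + 12.6% = 20.1%.
Rounded: 20.10%.

20.10%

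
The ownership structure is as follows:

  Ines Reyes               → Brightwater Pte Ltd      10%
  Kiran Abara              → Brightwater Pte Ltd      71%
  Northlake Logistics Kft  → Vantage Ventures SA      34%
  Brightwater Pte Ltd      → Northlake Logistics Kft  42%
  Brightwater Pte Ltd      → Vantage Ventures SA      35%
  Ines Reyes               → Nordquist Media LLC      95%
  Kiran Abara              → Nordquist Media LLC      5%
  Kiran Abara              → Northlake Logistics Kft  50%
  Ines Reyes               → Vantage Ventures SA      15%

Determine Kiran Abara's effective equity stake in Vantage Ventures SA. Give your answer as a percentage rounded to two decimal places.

51.99%

Kiran reaches Vantage along 3 paths.
Via Northlake: 50% × 34% = 17%.
Via Brightwater → Northlake: 71% × 42% × 34% = 10.1388%.
Via Brightwater: 71% × 35% = 24.85%.
Total: 17% + 10.1388% + 24.85% = 51.9888%.
Rounded: 51.99%.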